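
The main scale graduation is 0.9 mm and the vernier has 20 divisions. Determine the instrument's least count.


LC = MSD / n_div
= 0.9 / 20
= 0.0450

0.0450


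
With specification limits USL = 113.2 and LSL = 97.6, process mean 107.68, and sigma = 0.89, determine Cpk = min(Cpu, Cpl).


Cpu = (USL - mean) / (3*sigma) = (113.2 - 107.68) / (3*0.89) = 2.0674
Cpl = (mean - LSL) / (3*sigma) = (107.68 - 97.6) / (3*0.89) = 3.7753
Cpk = min(Cpu, Cpl) = 2.0674

2.0674


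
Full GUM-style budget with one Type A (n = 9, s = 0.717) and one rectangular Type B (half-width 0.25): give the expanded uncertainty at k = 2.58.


u_A = s / sqrt(n) = 0.717 / sqrt(9) = 0.239
u_B = half_width / sqrt(3) = 0.25 / sqrt(3) = 0.14433757
uc = sqrt(u_A^2 + u_B^2) = sqrt(0.239^2 + 0.14433757^2) = 0.27920303
U = k * uc = 2.58 * 0.27920303
U = 0.7203

0.7203


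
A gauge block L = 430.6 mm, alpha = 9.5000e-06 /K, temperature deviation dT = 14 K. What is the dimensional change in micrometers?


dL = L * alpha * dT
= 430.6 * 9.5000e-06 * 14
= 0.0572698 mm
dL_um = 0.0572698 * 1000 = 57.2698 um

57.2698


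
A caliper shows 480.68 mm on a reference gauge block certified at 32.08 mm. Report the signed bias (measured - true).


Systematic error = measured - true
= 480.68 - 32.08
= 448.6000

448.6000


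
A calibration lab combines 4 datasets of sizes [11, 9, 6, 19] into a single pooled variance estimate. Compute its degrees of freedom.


nu = sum_i (n_i - 1)
nu = ((11 - 1) + (9 - 1) + (6 - 1) + (19 - 1))
nu = 10 + 8 + 5 + 18
nu = 41

41


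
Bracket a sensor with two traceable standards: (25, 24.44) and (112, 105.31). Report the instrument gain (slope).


slope = (y2 - y1) / (x2 - x1)
= (105.31 - 24.44) / (112 - 25)
= 80.8700 / 87
= 0.9295

0.9295


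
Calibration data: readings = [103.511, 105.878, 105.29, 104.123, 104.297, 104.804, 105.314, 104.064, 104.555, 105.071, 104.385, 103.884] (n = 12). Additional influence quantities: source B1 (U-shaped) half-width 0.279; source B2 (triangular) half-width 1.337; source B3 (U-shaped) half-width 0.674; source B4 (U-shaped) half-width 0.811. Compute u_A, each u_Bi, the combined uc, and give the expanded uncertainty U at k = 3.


mean = (103.511 + 105.878 + 105.29 + 104.123 + 104.297 + 104.804 + 105.314 + 104.064 + 104.555 + 105.071 + 104.385 + 103.884) / 12 = 104.598
s = sqrt(sum((x - mean)^2)/(n-1)) = 0.68993083
u_A = s / sqrt(n) = 0.68993083 / sqrt(12) = 0.19916588
u_B1 = 0.279 / sqrt(2) = 0.19728279
u_B2 = 1.337 / sqrt(6) = 0.54582796
u_B3 = 0.674 / sqrt(2) = 0.47658997
u_B4 = 0.811 / sqrt(2) = 0.5734636
uc = sqrt(0.19916588^2 + 0.19728279^2 + 0.54582796^2 + 0.47658997^2 + 0.5734636^2) = 0.96566775
U = k * uc = 3 * 0.96566775
U = 2.8970

2.8970


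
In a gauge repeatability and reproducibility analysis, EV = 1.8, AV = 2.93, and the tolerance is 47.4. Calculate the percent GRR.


GRR = sqrt(EV^2 + AV^2) = sqrt(1.8^2 + 2.93^2) = 3.4387352
%GRR = GRR / tol * 100 = 3.4387352 / 47.4 * 100
%GRR = 7.2547

7.2547


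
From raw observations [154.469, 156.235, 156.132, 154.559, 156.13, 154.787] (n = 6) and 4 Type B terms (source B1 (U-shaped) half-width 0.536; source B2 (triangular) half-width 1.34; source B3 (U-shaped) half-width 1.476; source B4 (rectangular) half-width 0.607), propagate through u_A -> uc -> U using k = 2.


mean = (154.469 + 156.235 + 156.132 + 154.559 + 156.13 + 154.787) / 6 = 155.3853333
s = sqrt(sum((x - mean)^2)/(n-1)) = 0.86191291
u_A = s / sqrt(n) = 0.86191291 / sqrt(6) = 0.35187447
u_B1 = 0.536 / sqrt(2) = 0.37900923
u_B2 = 1.34 / sqrt(6) = 0.54705271
u_B3 = 1.476 / sqrt(2) = 1.0436896
u_B4 = 0.607 / sqrt(3) = 0.35045161
uc = sqrt(0.35187447^2 + 0.37900923^2 + 0.54705271^2 + 1.0436896^2 + 0.35045161^2) = 1.3337296
U = k * uc = 2 * 1.3337296
U = 2.6675

2.6675


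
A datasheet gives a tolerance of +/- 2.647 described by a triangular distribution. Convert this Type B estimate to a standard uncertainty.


u_B = half_width / sqrt(6)
u_B = 2.647 / 2.4494897
u_B = 1.0806

1.0806


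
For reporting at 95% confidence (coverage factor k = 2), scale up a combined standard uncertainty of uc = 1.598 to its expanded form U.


U = k * uc
U = 2 * 1.598
U = 3.1960

3.1960


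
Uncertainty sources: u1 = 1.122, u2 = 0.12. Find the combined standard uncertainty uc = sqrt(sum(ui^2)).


uc = sqrt(1.122^2 + 0.12^2)
uc = sqrt(1.273284)
uc = 1.1284

1.1284


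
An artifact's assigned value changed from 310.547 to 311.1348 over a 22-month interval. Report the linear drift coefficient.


rate = (v2 - v1) / months
= (311.1348 - 310.547) / 22
= 0.5878 / 22
= 0.0267

0.0267


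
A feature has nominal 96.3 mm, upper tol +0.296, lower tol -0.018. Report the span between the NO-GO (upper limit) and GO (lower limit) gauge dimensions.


GO = nominal - lower_tol (smallest hole = maximum material condition)
GO = 96.3 - 0.018 = 96.282
NO-GO = nominal + upper_tol (largest hole = least material condition)
NO-GO = 96.3 + 0.296 = 96.596
spread = NO-GO - GO = 96.596 - 96.282 = 0.3140

0.3140


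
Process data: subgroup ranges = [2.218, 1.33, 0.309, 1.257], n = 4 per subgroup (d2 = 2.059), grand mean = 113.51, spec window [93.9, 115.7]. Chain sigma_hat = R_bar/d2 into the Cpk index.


R_bar = (2.218 + 1.33 + 0.309 + 1.257) / 4 = 1.2785
sigma = R_bar / d2 = 1.2785 / 2.059 = 0.62093249
Cp = (USL - LSL)/(6*sigma) = (115.7 - 93.9)/(6*0.62093249) = 5.8514
Cpu = (115.7 - 113.51)/(3*0.62093249) = 1.1757
Cpl = (113.51 - 93.9)/(3*0.62093249) = 10.5272
Cpk = min(Cpu, Cpl) = 1.1757

1.1757


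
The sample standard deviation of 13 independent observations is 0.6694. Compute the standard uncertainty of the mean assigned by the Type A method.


u_A = s / sqrt(n)
u_A = 0.6694 / sqrt(13)
u_A = 0.6694 / 3.6055513
u_A = 0.1857

0.1857


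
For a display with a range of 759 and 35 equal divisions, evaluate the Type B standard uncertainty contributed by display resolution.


resolution = range / divisions
resolution = 759 / 35 = 21.685714
u_res = resolution / (2*sqrt(3))
u_res = 21.685714 / 3.4641016
u_res = 6.2601

6.2601


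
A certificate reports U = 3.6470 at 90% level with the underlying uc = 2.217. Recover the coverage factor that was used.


k = U / uc
k = 3.6470 / 2.217
k = 1.645

1.645


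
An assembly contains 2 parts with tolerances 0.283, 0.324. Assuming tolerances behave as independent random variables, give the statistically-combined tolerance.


RSS = sqrt(0.283^2 + 0.324^2)
= sqrt(0.185065)
= 0.4302

0.4302


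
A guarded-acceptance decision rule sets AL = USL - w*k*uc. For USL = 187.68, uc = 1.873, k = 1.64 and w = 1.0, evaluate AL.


U = k * uc = 1.64 * 1.873 = 3.07172
guard band g = w * U = 1.0 * 3.07172 = 3.07172
AL = USL - g = 187.68 - 3.07172
AL = 184.6083

184.6083


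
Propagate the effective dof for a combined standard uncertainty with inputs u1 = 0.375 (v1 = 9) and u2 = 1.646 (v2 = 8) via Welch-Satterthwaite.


uc = sqrt(u1^2 + u2^2) = sqrt(0.375^2 + 1.646^2) = 1.6881768
v_eff = uc^4 / (u1^4/v1 + u2^4/v2)
= 1.6881768^4 / (0.375^4/9 + 1.646^4/8)
= 8.1221632 / 0.91974641
v_eff = 8.8309

8.8309


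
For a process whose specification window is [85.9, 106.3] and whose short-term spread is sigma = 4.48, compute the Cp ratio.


Cp = (USL - LSL) / (6 * sigma)
= (106.3 - 85.9) / (6 * 4.48)
= 20.4000 / 26.8800
= 0.7589

0.7589


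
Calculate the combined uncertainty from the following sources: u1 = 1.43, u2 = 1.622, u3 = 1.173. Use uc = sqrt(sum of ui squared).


uc = sqrt(1.43^2 + 1.622^2 + 1.173^2)
uc = sqrt(6.051713)
uc = 2.4600

2.4600


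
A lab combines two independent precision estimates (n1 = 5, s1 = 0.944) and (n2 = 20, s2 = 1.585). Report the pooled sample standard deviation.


s_p = sqrt(((n1-1)*s1^2 + (n2-1)*s2^2) / (n1+n2-2))
numerator = (5-1)*0.944^2 + (20-1)*1.585^2 = 3.564544 + 47.732275 = 51.296819
denominator = 5 + 20 - 2 = 23
s_p^2 = 51.296819 / 23 = 2.2302965
s_p = sqrt(2.2302965) = 1.4934

1.4934


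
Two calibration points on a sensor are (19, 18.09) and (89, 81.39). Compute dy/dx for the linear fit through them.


slope = (y2 - y1) / (x2 - x1)
= (81.39 - 18.09) / (89 - 19)
= 63.3000 / 70
= 0.9043

0.9043


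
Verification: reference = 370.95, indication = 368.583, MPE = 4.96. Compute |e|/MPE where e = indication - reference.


e = indication - reference = 368.583 - 370.95 = -2.3670
|e| = 2.3670
ratio = |e| / MPE = 2.3670 / 4.96
ratio = 0.4772

0.4772


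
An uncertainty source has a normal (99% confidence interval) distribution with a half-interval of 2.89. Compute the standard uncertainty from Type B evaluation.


u_B = half_width / 2.576
u_B = 2.89 / 2.576
u_B = 1.1219

1.1219


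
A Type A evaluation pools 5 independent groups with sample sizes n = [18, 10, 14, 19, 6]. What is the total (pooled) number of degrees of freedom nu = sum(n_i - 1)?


nu = sum_i (n_i - 1)
nu = ((18 - 1) + (10 - 1) + (14 - 1) + (19 - 1) + (6 - 1))
nu = 17 + 9 + 13 + 18 + 5
nu = 62

62


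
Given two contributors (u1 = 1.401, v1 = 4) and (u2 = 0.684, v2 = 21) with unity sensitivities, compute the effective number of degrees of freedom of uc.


uc = sqrt(u1^2 + u2^2) = sqrt(1.401^2 + 0.684^2) = 1.5590564
v_eff = uc^4 / (u1^4/v1 + u2^4/v2)
= 1.5590564^4 / (1.401^4/4 + 0.684^4/21)
= 5.9080928 / 0.97357024
v_eff = 6.0685

6.0685


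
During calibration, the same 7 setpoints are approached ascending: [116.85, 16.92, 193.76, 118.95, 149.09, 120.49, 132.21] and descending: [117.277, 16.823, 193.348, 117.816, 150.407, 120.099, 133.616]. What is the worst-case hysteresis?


|116.85 - 117.277| = 0.4270
|16.92 - 16.823| = 0.0970
|193.76 - 193.348| = 0.4120
|118.95 - 117.816| = 1.1340
|149.09 - 150.407| = 1.3170
|120.49 - 120.099| = 0.3910
|132.21 - 133.616| = 1.4060
hysteresis = max(diffs) = 1.4060

1.4060


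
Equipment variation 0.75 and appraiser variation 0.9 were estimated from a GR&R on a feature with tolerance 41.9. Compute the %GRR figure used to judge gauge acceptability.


GRR = sqrt(EV^2 + AV^2) = sqrt(0.75^2 + 0.9^2) = 1.1715375
%GRR = GRR / tol * 100 = 1.1715375 / 41.9 * 100
%GRR = 2.7960

2.7960


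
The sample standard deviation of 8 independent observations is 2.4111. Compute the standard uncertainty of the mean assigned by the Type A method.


u_A = s / sqrt(n)
u_A = 2.4111 / sqrt(8)
u_A = 2.4111 / 2.8284271
u_A = 0.8525

0.8525


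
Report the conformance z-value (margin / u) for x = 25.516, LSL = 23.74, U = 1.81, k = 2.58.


u = U / k = 1.81 / 2.58 = 0.70155039
margin = |LSL - x| = |23.74 - 25.516| = 1.776
z = margin / u = 1.776 / 0.70155039
z = 2.5315

2.5315


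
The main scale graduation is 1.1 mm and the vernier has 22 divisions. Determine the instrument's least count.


LC = MSD / n_div
= 1.1 / 22
= 0.0500

0.0500


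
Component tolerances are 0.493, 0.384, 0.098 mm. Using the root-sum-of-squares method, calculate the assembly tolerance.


RSS = sqrt(0.493^2 + 0.384^2 + 0.098^2)
= sqrt(0.400109)
= 0.6325

0.6325


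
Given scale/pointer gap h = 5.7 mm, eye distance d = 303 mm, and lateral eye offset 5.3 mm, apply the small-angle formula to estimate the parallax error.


error = h * offset / d
= 5.7 * 5.3 / 303
= 0.0997

0.0997


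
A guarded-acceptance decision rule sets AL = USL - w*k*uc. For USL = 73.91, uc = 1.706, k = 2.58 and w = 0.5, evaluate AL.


U = k * uc = 2.58 * 1.706 = 4.40148
guard band g = w * U = 0.5 * 4.40148 = 2.20074
AL = USL - g = 73.91 - 2.20074
AL = 71.7093

71.7093


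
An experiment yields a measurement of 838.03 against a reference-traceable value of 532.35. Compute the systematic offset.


Systematic error = measured - true
= 838.03 - 532.35
= 305.6800

305.6800


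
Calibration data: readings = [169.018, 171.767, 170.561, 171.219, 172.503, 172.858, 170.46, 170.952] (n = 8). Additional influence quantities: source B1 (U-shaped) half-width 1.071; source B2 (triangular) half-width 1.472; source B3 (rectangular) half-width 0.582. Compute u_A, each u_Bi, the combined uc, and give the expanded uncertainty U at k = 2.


mean = (169.018 + 171.767 + 170.561 + 171.219 + 172.503 + 172.858 + 170.46 + 170.952) / 8 = 171.16725
s = sqrt(sum((x - mean)^2)/(n-1)) = 1.2269935
u_A = s / sqrt(n) = 1.2269935 / sqrt(8) = 0.43380771
u_B1 = 1.071 / sqrt(2) = 0.75731136
u_B2 = 1.472 / sqrt(6) = 0.60094148
u_B3 = 0.582 / sqrt(3) = 0.33601786
uc = sqrt(0.43380771^2 + 0.75731136^2 + 0.60094148^2 + 0.33601786^2) = 1.1116422
U = k * uc = 2 * 1.1116422
U = 2.2233

2.2233


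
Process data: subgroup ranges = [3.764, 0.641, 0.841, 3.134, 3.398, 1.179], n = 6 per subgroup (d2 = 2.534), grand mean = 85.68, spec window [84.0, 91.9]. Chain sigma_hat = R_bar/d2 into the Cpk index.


R_bar = (3.764 + 0.641 + 0.841 + 3.134 + 3.398 + 1.179) / 6 = 2.1595
sigma = R_bar / d2 = 2.1595 / 2.534 = 0.85220994
Cp = (USL - LSL)/(6*sigma) = (91.9 - 84.0)/(6*0.85220994) = 1.5450
Cpu = (91.9 - 85.68)/(3*0.85220994) = 2.4329
Cpl = (85.68 - 84.0)/(3*0.85220994) = 0.6571
Cpk = min(Cpu, Cpl) = 0.6571

0.6571


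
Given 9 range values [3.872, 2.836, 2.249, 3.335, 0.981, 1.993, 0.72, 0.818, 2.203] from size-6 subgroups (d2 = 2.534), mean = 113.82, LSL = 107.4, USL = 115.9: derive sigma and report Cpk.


R_bar = (3.872 + 2.836 + 2.249 + 3.335 + 0.981 + 1.993 + 0.72 + 0.818 + 2.203) / 9 = 2.1118889
sigma = R_bar / d2 = 2.1118889 / 2.534 = 0.83342103
Cp = (USL - LSL)/(6*sigma) = (115.9 - 107.4)/(6*0.83342103) = 1.6998
Cpu = (115.9 - 113.82)/(3*0.83342103) = 0.8319
Cpl = (113.82 - 107.4)/(3*0.83342103) = 2.5677
Cpk = min(Cpu, Cpl) = 0.8319

0.8319


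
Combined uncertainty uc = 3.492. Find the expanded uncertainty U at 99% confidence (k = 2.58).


U = k * uc
U = 2.58 * 3.492
U = 9.0094

9.0094


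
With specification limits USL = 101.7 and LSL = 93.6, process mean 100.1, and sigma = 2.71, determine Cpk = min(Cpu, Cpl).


Cpu = (USL - mean) / (3*sigma) = (101.7 - 100.1) / (3*2.71) = 0.1968
Cpl = (mean - LSL) / (3*sigma) = (100.1 - 93.6) / (3*2.71) = 0.7995
Cpk = min(Cpu, Cpl) = 0.1968

0.1968


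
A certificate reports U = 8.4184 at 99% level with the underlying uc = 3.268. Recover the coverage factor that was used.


k = U / uc
k = 8.4184 / 3.268
k = 2.576

2.576


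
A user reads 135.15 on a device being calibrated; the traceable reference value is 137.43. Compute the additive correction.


Correction = standard - reading
= 137.43 - 135.15
= 2.2800

2.2800


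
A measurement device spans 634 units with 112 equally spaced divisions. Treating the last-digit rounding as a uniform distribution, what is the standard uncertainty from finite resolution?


resolution = range / divisions
resolution = 634 / 112 = 5.6607143
u_res = resolution / (2*sqrt(3))
u_res = 5.6607143 / 3.4641016
u_res = 1.6341

1.6341


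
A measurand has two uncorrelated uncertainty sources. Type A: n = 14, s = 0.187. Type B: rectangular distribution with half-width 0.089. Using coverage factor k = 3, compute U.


u_A = s / sqrt(n) = 0.187 / sqrt(14) = 0.049977852
u_B = half_width / sqrt(3) = 0.089 / sqrt(3) = 0.051384174
uc = sqrt(u_A^2 + u_B^2) = sqrt(0.049977852^2 + 0.051384174^2) = 0.071680674
U = k * uc = 3 * 0.071680674
U = 0.2150

0.2150


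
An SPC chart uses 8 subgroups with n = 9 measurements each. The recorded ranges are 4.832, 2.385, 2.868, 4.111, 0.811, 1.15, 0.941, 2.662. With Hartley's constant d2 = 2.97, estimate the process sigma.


R_bar = (4.832 + 2.385 + 2.868 + 4.111 + 0.811 + 1.15 + 0.941 + 2.662) / 8
R_bar = 19.76 / 8 = 2.47
sigma_hat = R_bar / d2 = 2.47 / 2.97 = 0.8316

0.8316


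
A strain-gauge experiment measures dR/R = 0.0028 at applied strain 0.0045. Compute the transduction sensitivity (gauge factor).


GF = (dR/R) / epsilon
= 0.0028 / 0.0045
= 0.6222

0.6222


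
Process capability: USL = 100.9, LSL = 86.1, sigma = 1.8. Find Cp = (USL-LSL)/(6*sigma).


Cp = (USL - LSL) / (6 * sigma)
= (100.9 - 86.1) / (6 * 1.8)
= 14.8000 / 10.8000
= 1.3704

1.3704


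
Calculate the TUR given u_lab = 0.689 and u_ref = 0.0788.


TUR = u_lab / u_ref
= 0.689 / 0.0788
= 8.7437

8.7437


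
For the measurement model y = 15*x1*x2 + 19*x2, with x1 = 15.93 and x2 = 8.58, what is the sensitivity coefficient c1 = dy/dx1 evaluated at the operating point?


y = 15*x1*x2 + 19*x2
dy/dx1 = 15*x2
Evaluate at x2 = 8.58: c1 = 15 * 8.58
c1 = 128.7000

128.7000


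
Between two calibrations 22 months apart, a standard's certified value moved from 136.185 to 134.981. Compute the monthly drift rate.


rate = (v2 - v1) / months
= (134.981 - 136.185) / 22
= -1.2040 / 22
= -0.0547

-0.0547


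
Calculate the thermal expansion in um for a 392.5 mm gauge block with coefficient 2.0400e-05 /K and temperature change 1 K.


dL = L * alpha * dT
= 392.5 * 2.0400e-05 * 1
= 0.0080070 mm
dL_um = 0.0080070 * 1000 = 8.0070 um

8.0070


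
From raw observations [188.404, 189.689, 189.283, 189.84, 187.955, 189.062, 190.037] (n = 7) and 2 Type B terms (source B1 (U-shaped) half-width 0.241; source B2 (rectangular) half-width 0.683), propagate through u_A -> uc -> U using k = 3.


mean = (188.404 + 189.689 + 189.283 + 189.84 + 187.955 + 189.062 + 190.037) / 7 = 189.1814286
s = sqrt(sum((x - mean)^2)/(n-1)) = 0.76989715
u_A = s / sqrt(n) = 0.76989715 / sqrt(7) = 0.29099377
u_B1 = 0.241 / sqrt(2) = 0.17041273
u_B2 = 0.683 / sqrt(3) = 0.39433023
uc = sqrt(0.29099377^2 + 0.17041273^2 + 0.39433023^2) = 0.51885856
U = k * uc = 3 * 0.51885856
U = 1.5566

1.5566


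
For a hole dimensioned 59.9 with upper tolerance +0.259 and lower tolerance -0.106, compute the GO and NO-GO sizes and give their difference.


GO = nominal - lower_tol (smallest hole = maximum material condition)
GO = 59.9 - 0.106 = 59.794
NO-GO = nominal + upper_tol (largest hole = least material condition)
NO-GO = 59.9 + 0.259 = 60.159
spread = NO-GO - GO = 60.159 - 59.794 = 0.3650

0.3650


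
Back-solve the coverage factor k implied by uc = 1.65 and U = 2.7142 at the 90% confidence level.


k = U / uc
k = 2.7142 / 1.65
k = 1.645

1.645


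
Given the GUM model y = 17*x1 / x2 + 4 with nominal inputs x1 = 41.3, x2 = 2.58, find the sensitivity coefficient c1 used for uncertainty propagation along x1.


y = 17*x1 / x2 + 4
dy/dx1 = 17/x2
Evaluate at x2 = 2.58: c1 = 17 / 2.58
c1 = 6.5891

6.5891


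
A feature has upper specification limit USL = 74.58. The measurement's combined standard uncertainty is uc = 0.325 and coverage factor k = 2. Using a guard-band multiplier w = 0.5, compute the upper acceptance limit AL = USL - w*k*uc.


U = k * uc = 2 * 0.325 = 0.65
guard band g = w * U = 0.5 * 0.65 = 0.325
AL = USL - g = 74.58 - 0.325
AL = 74.2550

74.2550


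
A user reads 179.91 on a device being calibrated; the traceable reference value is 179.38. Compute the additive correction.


Correction = standard - reading
= 179.38 - 179.91
= -0.5300

-0.5300


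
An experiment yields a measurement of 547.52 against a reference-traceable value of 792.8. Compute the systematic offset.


Systematic error = measured - true
= 547.52 - 792.8
= -245.2800

-245.2800


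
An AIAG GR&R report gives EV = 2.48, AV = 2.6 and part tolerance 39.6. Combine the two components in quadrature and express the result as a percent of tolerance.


GRR = sqrt(EV^2 + AV^2) = sqrt(2.48^2 + 2.6^2) = 3.5931045
%GRR = GRR / tol * 100 = 3.5931045 / 39.6 * 100
%GRR = 9.0735

9.0735


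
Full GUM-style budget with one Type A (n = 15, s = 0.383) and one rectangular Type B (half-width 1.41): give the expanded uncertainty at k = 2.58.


u_A = s / sqrt(n) = 0.383 / sqrt(15) = 0.098890175
u_B = half_width / sqrt(3) = 1.41 / sqrt(3) = 0.81406388
uc = sqrt(u_A^2 + u_B^2) = sqrt(0.098890175^2 + 0.81406388^2) = 0.82004833
U = k * uc = 2.58 * 0.82004833
U = 2.1157

2.1157


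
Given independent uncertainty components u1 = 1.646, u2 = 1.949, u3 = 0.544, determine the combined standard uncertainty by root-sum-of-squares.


uc = sqrt(1.646^2 + 1.949^2 + 0.544^2)
uc = sqrt(6.803853)
uc = 2.6084

2.6084


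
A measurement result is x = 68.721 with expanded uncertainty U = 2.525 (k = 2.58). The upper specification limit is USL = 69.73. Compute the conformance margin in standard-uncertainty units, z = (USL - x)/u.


u = U / k = 2.525 / 2.58 = 0.97868217
margin = |USL - x| = |69.73 - 68.721| = 1.009
z = margin / u = 1.009 / 0.97868217
z = 1.0310

1.0310


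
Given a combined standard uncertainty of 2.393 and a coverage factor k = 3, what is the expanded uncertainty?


U = k * uc
U = 3 * 2.393
U = 7.1790

7.1790


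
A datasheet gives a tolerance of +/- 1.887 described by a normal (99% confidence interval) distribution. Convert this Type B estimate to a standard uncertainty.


u_B = half_width / 2.576
u_B = 1.887 / 2.576
u_B = 0.7325

0.7325


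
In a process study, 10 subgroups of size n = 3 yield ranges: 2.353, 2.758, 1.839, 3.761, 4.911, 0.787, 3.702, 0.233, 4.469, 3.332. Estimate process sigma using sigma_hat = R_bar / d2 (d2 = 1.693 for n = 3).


R_bar = (2.353 + 2.758 + 1.839 + 3.761 + 4.911 + 0.787 + 3.702 + 0.233 + 4.469 + 3.332) / 10
R_bar = 28.145 / 10 = 2.8145
sigma_hat = R_bar / d2 = 2.8145 / 1.693 = 1.6624

1.6624


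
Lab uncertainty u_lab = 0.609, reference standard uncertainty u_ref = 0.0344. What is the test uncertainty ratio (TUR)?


TUR = u_lab / u_ref
= 0.609 / 0.0344
= 17.7035

17.7035


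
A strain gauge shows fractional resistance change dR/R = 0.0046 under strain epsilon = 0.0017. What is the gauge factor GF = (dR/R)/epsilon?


GF = (dR/R) / epsilon
= 0.0046 / 0.0017
= 2.7059

2.7059


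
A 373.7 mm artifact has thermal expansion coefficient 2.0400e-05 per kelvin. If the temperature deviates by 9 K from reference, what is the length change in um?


dL = L * alpha * dT
= 373.7 * 2.0400e-05 * 9
= 0.0686113 mm
dL_um = 0.0686113 * 1000 = 68.6113 um

68.6113


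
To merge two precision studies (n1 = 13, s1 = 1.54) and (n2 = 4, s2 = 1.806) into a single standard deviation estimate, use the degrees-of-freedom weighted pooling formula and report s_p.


s_p = sqrt(((n1-1)*s1^2 + (n2-1)*s2^2) / (n1+n2-2))
numerator = (13-1)*1.54^2 + (4-1)*1.806^2 = 28.4592 + 9.784908 = 38.244108
denominator = 13 + 4 - 2 = 15
s_p^2 = 38.244108 / 15 = 2.5496072
s_p = sqrt(2.5496072) = 1.5967

1.5967


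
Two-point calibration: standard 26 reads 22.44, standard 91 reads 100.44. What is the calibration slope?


slope = (y2 - y1) / (x2 - x1)
= (100.44 - 22.44) / (91 - 26)
= 78.0000 / 65
= 1.2000

1.2000


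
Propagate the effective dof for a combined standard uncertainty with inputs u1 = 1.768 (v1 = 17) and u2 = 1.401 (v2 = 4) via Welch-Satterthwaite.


uc = sqrt(u1^2 + u2^2) = sqrt(1.768^2 + 1.401^2) = 2.2557981
v_eff = uc^4 / (u1^4/v1 + u2^4/v2)
= 2.2557981^4 / (1.768^4/17 + 1.401^4/4)
= 25.894105 / 1.5378985
v_eff = 16.8373

16.8373


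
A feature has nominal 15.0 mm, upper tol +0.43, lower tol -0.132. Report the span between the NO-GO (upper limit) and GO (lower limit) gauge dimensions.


GO = nominal - lower_tol (smallest hole = maximum material condition)
GO = 15.0 - 0.132 = 14.868
NO-GO = nominal + upper_tol (largest hole = least material condition)
NO-GO = 15.0 + 0.43 = 15.43
spread = NO-GO - GO = 15.43 - 14.868 = 0.5620

0.5620


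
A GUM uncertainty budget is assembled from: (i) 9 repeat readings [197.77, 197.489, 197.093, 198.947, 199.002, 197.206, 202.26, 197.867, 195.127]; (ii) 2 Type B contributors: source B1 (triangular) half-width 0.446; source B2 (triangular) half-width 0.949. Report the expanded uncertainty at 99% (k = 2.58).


mean = (197.77 + 197.489 + 197.093 + 198.947 + 199.002 + 197.206 + 202.26 + 197.867 + 195.127) / 9 = 198.0845556
s = sqrt(sum((x - mean)^2)/(n-1)) = 1.9372335
u_A = s / sqrt(n) = 1.9372335 / sqrt(9) = 0.6457445
u_B1 = 0.446 / sqrt(6) = 0.18207874
u_B2 = 0.949 / sqrt(6) = 0.38742763
uc = sqrt(0.6457445^2 + 0.18207874^2 + 0.38742763^2) = 0.7747508
U = k * uc = 2.58 * 0.7747508
U = 1.9989

1.9989


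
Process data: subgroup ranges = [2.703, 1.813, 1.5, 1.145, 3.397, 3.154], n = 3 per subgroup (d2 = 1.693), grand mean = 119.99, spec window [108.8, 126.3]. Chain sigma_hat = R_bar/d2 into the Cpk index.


R_bar = (2.703 + 1.813 + 1.5 + 1.145 + 3.397 + 3.154) / 6 = 2.2853333
sigma = R_bar / d2 = 2.2853333 / 1.693 = 1.349872
Cp = (USL - LSL)/(6*sigma) = (126.3 - 108.8)/(6*1.349872) = 2.1607
Cpu = (126.3 - 119.99)/(3*1.349872) = 1.5582
Cpl = (119.99 - 108.8)/(3*1.349872) = 2.7632
Cpk = min(Cpu, Cpl) = 1.5582

1.5582


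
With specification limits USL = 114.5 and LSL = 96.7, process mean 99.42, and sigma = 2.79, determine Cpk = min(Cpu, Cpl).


Cpu = (USL - mean) / (3*sigma) = (114.5 - 99.42) / (3*2.79) = 1.8017
Cpl = (mean - LSL) / (3*sigma) = (99.42 - 96.7) / (3*2.79) = 0.3250
Cpk = min(Cpu, Cpl) = 0.3250

0.3250


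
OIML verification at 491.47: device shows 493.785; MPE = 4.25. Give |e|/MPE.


e = indication - reference = 493.785 - 491.47 = 2.3150
|e| = 2.3150
ratio = |e| / MPE = 2.3150 / 4.25
ratio = 0.5447

0.5447


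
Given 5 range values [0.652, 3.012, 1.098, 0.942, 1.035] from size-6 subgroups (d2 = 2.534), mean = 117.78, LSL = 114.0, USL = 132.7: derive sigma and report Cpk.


R_bar = (0.652 + 3.012 + 1.098 + 0.942 + 1.035) / 5 = 1.3478
sigma = R_bar / d2 = 1.3478 / 2.534 = 0.53188635
Cp = (USL - LSL)/(6*sigma) = (132.7 - 114.0)/(6*0.53188635) = 5.8596
Cpu = (132.7 - 117.78)/(3*0.53188635) = 9.3504
Cpl = (117.78 - 114.0)/(3*0.53188635) = 2.3689
Cpk = min(Cpu, Cpl) = 2.3689

2.3689


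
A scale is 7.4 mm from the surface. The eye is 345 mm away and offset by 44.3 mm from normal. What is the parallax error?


error = h * offset / d
= 7.4 * 44.3 / 345
= 0.9502

0.9502


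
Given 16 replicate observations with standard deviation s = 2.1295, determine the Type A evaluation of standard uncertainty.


u_A = s / sqrt(n)
u_A = 2.1295 / sqrt(16)
u_A = 2.1295 / 4
u_A = 0.5324

0.5324


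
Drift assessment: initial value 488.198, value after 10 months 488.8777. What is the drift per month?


rate = (v2 - v1) / months
= (488.8777 - 488.198) / 10
= 0.6797 / 10
= 0.0680

0.0680


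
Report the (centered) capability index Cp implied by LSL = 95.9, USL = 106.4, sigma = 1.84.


Cp = (USL - LSL) / (6 * sigma)
= (106.4 - 95.9) / (6 * 1.84)
= 10.5000 / 11.0400
= 0.9511

0.9511


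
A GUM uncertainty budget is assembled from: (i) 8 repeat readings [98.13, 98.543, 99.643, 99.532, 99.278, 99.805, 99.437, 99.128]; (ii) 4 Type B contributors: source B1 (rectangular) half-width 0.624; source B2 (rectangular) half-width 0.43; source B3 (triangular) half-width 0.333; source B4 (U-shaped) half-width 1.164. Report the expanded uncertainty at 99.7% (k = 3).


mean = (98.13 + 98.543 + 99.643 + 99.532 + 99.278 + 99.805 + 99.437 + 99.128) / 8 = 99.187
s = sqrt(sum((x - mean)^2)/(n-1)) = 0.57509403
u_A = s / sqrt(n) = 0.57509403 / sqrt(8) = 0.20332644
u_B1 = 0.624 / sqrt(3) = 0.36026657
u_B2 = 0.43 / sqrt(3) = 0.24826062
u_B3 = 0.333 / sqrt(6) = 0.13594668
u_B4 = 1.164 / sqrt(2) = 0.82307229
uc = sqrt(0.20332644^2 + 0.36026657^2 + 0.24826062^2 + 0.13594668^2 + 0.82307229^2) = 0.96368899
U = k * uc = 3 * 0.96368899
U = 2.8911

2.8911


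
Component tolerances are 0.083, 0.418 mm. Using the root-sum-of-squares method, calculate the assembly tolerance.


RSS = sqrt(0.083^2 + 0.418^2)
= sqrt(0.181613)
= 0.4262

0.4262


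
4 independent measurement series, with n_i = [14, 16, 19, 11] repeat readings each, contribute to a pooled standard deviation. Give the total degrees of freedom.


nu = sum_i (n_i - 1)
nu = ((14 - 1) + (16 - 1) + (19 - 1) + (11 - 1))
nu = 13 + 15 + 18 + 10
nu = 56

56


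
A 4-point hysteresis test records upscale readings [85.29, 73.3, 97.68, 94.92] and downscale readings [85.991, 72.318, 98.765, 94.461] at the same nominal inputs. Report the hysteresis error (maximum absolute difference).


|85.29 - 85.991| = 0.7010
|73.3 - 72.318| = 0.9820
|97.68 - 98.765| = 1.0850
|94.92 - 94.461| = 0.4590
hysteresis = max(diffs) = 1.0850

1.0850


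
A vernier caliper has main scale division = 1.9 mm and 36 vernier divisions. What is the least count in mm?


LC = MSD / n_div
= 1.9 / 36
= 0.0528

0.0528


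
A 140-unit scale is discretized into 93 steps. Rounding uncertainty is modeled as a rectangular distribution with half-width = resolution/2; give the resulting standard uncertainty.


resolution = range / divisions
resolution = 140 / 93 = 1.5053763
u_res = resolution / (2*sqrt(3))
u_res = 1.5053763 / 3.4641016
u_res = 0.4346

0.4346


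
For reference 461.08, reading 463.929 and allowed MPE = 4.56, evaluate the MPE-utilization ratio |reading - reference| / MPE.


e = indication - reference = 463.929 - 461.08 = 2.8490
|e| = 2.8490
ratio = |e| / MPE = 2.8490 / 4.56
ratio = 0.6248

0.6248


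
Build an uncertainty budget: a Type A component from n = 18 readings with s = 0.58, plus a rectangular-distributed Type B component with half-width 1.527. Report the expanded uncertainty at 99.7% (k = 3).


u_A = s / sqrt(n) = 0.58 / sqrt(18) = 0.13670731
u_B = half_width / sqrt(3) = 1.527 / sqrt(3) = 0.88161386
uc = sqrt(u_A^2 + u_B^2) = sqrt(0.13670731^2 + 0.88161386^2) = 0.89215015
U = k * uc = 3 * 0.89215015
U = 2.6765

2.6765


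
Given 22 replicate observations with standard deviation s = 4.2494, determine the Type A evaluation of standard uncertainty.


u_A = s / sqrt(n)
u_A = 4.2494 / sqrt(22)
u_A = 4.2494 / 4.6904158
u_A = 0.9060

0.9060


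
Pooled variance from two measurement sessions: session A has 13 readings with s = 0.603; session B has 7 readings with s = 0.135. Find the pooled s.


s_p = sqrt(((n1-1)*s1^2 + (n2-1)*s2^2) / (n1+n2-2))
numerator = (13-1)*0.603^2 + (7-1)*0.135^2 = 4.363308 + 0.10935 = 4.472658
denominator = 13 + 7 - 2 = 18
s_p^2 = 4.472658 / 18 = 0.248481
s_p = sqrt(0.248481) = 0.4985

0.4985


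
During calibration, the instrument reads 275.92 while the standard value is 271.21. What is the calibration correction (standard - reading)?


Correction = standard - reading
= 271.21 - 275.92
= -4.7100

-4.7100


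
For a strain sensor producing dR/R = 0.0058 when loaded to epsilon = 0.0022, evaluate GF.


GF = (dR/R) / epsilon
= 0.0058 / 0.0022
= 2.6364

2.6364


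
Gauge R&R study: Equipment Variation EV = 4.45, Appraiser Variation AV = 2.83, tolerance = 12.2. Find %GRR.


GRR = sqrt(EV^2 + AV^2) = sqrt(4.45^2 + 2.83^2) = 5.2736515
%GRR = GRR / tol * 100 = 5.2736515 / 12.2 * 100
%GRR = 43.2267

43.2267


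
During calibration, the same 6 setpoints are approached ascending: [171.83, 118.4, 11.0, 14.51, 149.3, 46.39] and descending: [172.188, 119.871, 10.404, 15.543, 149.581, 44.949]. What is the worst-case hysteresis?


|171.83 - 172.188| = 0.3580
|118.4 - 119.871| = 1.4710
|11.0 - 10.404| = 0.5960
|14.51 - 15.543| = 1.0330
|149.3 - 149.581| = 0.2810
|46.39 - 44.949| = 1.4410
hysteresis = max(diffs) = 1.4710

1.4710


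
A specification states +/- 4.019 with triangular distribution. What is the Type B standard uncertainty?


u_B = half_width / sqrt(6)
u_B = 4.019 / 2.4494897
u_B = 1.6407

1.6407


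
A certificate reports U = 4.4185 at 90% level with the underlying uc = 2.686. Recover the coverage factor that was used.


k = U / uc
k = 4.4185 / 2.686
k = 1.645

1.645


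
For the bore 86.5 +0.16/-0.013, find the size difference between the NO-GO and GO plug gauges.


GO = nominal - lower_tol (smallest hole = maximum material condition)
GO = 86.5 - 0.013 = 86.487
NO-GO = nominal + upper_tol (largest hole = least material condition)
NO-GO = 86.5 + 0.16 = 86.66
spread = NO-GO - GO = 86.66 - 86.487 = 0.1730

0.1730


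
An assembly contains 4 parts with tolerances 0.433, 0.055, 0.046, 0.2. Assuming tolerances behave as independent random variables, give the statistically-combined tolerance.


RSS = sqrt(0.433^2 + 0.055^2 + 0.046^2 + 0.2^2)
= sqrt(0.23263)
= 0.4823

0.4823


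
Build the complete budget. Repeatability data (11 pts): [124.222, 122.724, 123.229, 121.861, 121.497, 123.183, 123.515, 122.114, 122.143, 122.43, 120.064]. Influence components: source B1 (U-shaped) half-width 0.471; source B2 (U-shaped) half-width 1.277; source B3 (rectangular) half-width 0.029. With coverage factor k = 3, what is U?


mean = (124.222 + 122.724 + 123.229 + 121.861 + 121.497 + 123.183 + 123.515 + 122.114 + 122.143 + 122.43 + 120.064) / 11 = 122.4529091
s = sqrt(sum((x - mean)^2)/(n-1)) = 1.1246774
u_A = s / sqrt(n) = 1.1246774 / sqrt(11) = 0.339103
u_B1 = 0.471 / sqrt(2) = 0.33304729
u_B2 = 1.277 / sqrt(2) = 0.90297536
u_B3 = 0.029 / sqrt(3) = 0.016743158
uc = sqrt(0.339103^2 + 0.33304729^2 + 0.90297536^2 + 0.016743158^2) = 1.0205666
U = k * uc = 3 * 1.0205666
U = 3.0617

3.0617


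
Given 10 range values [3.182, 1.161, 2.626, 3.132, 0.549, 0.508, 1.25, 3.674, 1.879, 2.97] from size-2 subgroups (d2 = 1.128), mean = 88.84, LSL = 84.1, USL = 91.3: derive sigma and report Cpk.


R_bar = (3.182 + 1.161 + 2.626 + 3.132 + 0.549 + 0.508 + 1.25 + 3.674 + 1.879 + 2.97) / 10 = 2.0931
sigma = R_bar / d2 = 2.0931 / 1.128 = 1.8555851
Cp = (USL - LSL)/(6*sigma) = (91.3 - 84.1)/(6*1.8555851) = 0.6467
Cpu = (91.3 - 88.84)/(3*1.8555851) = 0.4419
Cpl = (88.84 - 84.1)/(3*1.8555851) = 0.8515
Cpk = min(Cpu, Cpl) = 0.4419

0.4419


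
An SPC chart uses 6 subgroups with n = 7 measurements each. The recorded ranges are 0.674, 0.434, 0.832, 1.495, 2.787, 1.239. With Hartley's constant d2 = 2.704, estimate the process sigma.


R_bar = (0.674 + 0.434 + 0.832 + 1.495 + 2.787 + 1.239) / 6
R_bar = 7.461 / 6 = 1.2435
sigma_hat = R_bar / d2 = 1.2435 / 2.704 = 0.4599

0.4599


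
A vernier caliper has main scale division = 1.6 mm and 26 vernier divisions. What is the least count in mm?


LC = MSD / n_div
= 1.6 / 26
= 0.0615

0.0615


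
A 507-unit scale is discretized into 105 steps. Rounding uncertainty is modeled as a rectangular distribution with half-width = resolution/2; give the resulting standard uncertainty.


resolution = range / divisions
resolution = 507 / 105 = 4.8285714
u_res = resolution / (2*sqrt(3))
u_res = 4.8285714 / 3.4641016
u_res = 1.3939

1.3939


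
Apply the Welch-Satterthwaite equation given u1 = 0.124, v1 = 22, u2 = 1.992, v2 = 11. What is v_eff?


uc = sqrt(u1^2 + u2^2) = sqrt(0.124^2 + 1.992^2) = 1.9958557
v_eff = uc^4 / (u1^4/v1 + u2^4/v2)
= 1.9958557^4 / (0.124^4/22 + 1.992^4/11)
= 15.867794 / 1.4314227
v_eff = 11.0853

11.0853


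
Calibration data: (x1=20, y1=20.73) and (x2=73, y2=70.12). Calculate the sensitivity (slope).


slope = (y2 - y1) / (x2 - x1)
= (70.12 - 20.73) / (73 - 20)
= 49.3900 / 53
= 0.9319

0.9319


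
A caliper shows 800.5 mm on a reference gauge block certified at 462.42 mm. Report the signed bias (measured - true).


Systematic error = measured - true
= 800.5 - 462.42
= 338.0800

338.0800


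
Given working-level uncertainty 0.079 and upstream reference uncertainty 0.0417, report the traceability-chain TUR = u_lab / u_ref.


TUR = u_lab / u_ref
= 0.079 / 0.0417
= 1.8945

1.8945


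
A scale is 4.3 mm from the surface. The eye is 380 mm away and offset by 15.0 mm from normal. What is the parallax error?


error = h * offset / d
= 4.3 * 15.0 / 380
= 0.1697

0.1697


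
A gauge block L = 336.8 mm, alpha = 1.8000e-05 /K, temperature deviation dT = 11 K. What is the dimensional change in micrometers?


dL = L * alpha * dT
= 336.8 * 1.8000e-05 * 11
= 0.0666864 mm
dL_um = 0.0666864 * 1000 = 66.6864 um

66.6864


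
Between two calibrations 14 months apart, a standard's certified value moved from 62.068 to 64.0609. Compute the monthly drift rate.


rate = (v2 - v1) / months
= (64.0609 - 62.068) / 14
= 1.9929 / 14
= 0.1424

0.1424


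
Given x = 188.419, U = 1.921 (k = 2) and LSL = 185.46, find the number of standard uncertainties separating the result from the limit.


u = U / k = 1.921 / 2 = 0.9605
margin = |LSL - x| = |185.46 - 188.419| = 2.959
z = margin / u = 2.959 / 0.9605
z = 3.0807

3.0807


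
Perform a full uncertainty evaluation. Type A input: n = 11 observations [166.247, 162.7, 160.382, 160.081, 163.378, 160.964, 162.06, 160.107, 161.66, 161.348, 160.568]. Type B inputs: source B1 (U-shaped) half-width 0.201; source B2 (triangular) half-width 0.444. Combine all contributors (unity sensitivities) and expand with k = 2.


mean = (166.247 + 162.7 + 160.382 + 160.081 + 163.378 + 160.964 + 162.06 + 160.107 + 161.66 + 161.348 + 160.568) / 11 = 161.7722727
s = sqrt(sum((x - mean)^2)/(n-1)) = 1.8277744
u_A = s / sqrt(n) = 1.8277744 / sqrt(11) = 0.55109472
u_B1 = 0.201 / sqrt(2) = 0.14212846
u_B2 = 0.444 / sqrt(6) = 0.18126224
uc = sqrt(0.55109472^2 + 0.14212846^2 + 0.18126224^2) = 0.59729548
U = k * uc = 2 * 0.59729548
U = 1.1946

1.1946


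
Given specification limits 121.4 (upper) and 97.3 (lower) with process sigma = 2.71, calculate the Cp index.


Cp = (USL - LSL) / (6 * sigma)
= (121.4 - 97.3) / (6 * 2.71)
= 24.1000 / 16.2600
= 1.4822

1.4822


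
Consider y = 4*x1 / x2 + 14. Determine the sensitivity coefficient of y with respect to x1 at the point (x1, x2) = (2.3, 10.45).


y = 4*x1 / x2 + 14
dy/dx1 = 4/x2
Evaluate at x2 = 10.45: c1 = 4 / 10.45
c1 = 0.3828

0.3828


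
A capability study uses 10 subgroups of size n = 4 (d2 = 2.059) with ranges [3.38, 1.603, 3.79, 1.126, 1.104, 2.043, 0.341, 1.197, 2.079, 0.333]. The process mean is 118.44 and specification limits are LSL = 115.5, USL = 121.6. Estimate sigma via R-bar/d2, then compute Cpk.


R_bar = (3.38 + 1.603 + 3.79 + 1.126 + 1.104 + 2.043 + 0.341 + 1.197 + 2.079 + 0.333) / 10 = 1.6996
sigma = R_bar / d2 = 1.6996 / 2.059 = 0.82544925
Cp = (USL - LSL)/(6*sigma) = (121.6 - 115.5)/(6*0.82544925) = 1.2317
Cpu = (121.6 - 118.44)/(3*0.82544925) = 1.2761
Cpl = (118.44 - 115.5)/(3*0.82544925) = 1.1872
Cpk = min(Cpu, Cpl) = 1.1872

1.1872


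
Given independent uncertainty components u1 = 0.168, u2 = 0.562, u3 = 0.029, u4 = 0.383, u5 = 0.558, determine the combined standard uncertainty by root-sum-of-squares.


uc = sqrt(0.168^2 + 0.562^2 + 0.029^2 + 0.383^2 + 0.558^2)
uc = sqrt(0.802962)
uc = 0.8961

0.8961


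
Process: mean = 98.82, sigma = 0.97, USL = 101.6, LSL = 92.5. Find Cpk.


Cpu = (USL - mean) / (3*sigma) = (101.6 - 98.82) / (3*0.97) = 0.9553
Cpl = (mean - LSL) / (3*sigma) = (98.82 - 92.5) / (3*0.97) = 2.1718
Cpk = min(Cpu, Cpl) = 0.9553

0.9553


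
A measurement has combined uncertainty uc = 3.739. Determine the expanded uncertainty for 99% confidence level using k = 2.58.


U = k * uc
U = 2.58 * 3.739
U = 9.6466

9.6466


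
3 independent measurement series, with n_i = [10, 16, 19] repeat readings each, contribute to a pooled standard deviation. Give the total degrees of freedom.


nu = sum_i (n_i - 1)
nu = ((10 - 1) + (16 - 1) + (19 - 1))
nu = 9 + 15 + 18
nu = 42

42


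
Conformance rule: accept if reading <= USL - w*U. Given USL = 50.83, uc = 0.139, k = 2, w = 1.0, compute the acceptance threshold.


U = k * uc = 2 * 0.139 = 0.278
guard band g = w * U = 1.0 * 0.278 = 0.278
AL = USL - g = 50.83 - 0.278
AL = 50.5520

50.5520


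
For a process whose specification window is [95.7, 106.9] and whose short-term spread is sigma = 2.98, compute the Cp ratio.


Cp = (USL - LSL) / (6 * sigma)
= (106.9 - 95.7) / (6 * 2.98)
= 11.2000 / 17.8800
= 0.6264

0.6264


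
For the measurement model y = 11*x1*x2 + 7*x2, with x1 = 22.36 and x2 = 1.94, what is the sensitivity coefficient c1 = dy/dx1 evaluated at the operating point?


y = 11*x1*x2 + 7*x2
dy/dx1 = 11*x2
Evaluate at x2 = 1.94: c1 = 11 * 1.94
c1 = 21.3400

21.3400


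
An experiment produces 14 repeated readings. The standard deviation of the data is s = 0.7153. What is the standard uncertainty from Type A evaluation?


u_A = s / sqrt(n)
u_A = 0.7153 / sqrt(14)
u_A = 0.7153 / 3.7416574
u_A = 0.1912

0.1912


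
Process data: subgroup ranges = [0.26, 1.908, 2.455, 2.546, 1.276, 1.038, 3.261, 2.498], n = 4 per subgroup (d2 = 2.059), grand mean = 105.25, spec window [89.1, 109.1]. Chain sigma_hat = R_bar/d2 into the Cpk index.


R_bar = (0.26 + 1.908 + 2.455 + 2.546 + 1.276 + 1.038 + 3.261 + 2.498) / 8 = 1.90525
sigma = R_bar / d2 = 1.90525 / 2.059 = 0.92532783
Cp = (USL - LSL)/(6*sigma) = (109.1 - 89.1)/(6*0.92532783) = 3.6023
Cpu = (109.1 - 105.25)/(3*0.92532783) = 1.3869
Cpl = (105.25 - 89.1)/(3*0.92532783) = 5.8178
Cpk = min(Cpu, Cpl) = 1.3869

1.3869
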